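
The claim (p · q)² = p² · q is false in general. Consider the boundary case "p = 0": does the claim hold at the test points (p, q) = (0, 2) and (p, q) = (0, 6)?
Yes, holds at both test points

At (0, 2): LHS = 0, RHS = 0 → equal
At (0, 6): LHS = 0, RHS = 0 → equal

So the claim does hold at both of these boundary points, even though it is not an identity.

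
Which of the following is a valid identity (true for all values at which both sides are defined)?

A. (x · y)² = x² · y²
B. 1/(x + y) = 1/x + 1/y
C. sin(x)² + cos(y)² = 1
A: holds — e.g. at (1, 4), both sides equal 16.
B: fails at (4, 6) — LHS = 1/10, RHS = 5/12.
C: fails at (2, 4) — LHS = cos(4)² + sin(2)² ≈ 1.254, RHS = 1.

Answer: A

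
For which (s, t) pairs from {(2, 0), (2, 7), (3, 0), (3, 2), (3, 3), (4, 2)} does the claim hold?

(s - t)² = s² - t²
(2, 0), (3, 0), (3, 3)

Testing each pair:
(2, 0): LHS = 4, RHS = 4 → holds
(2, 7): LHS = 25, RHS = -45 → fails
(3, 0): LHS = 9, RHS = 9 → holds
(3, 2): LHS = 1, RHS = 5 → fails
(3, 3): LHS = 0, RHS = 0 → holds
(4, 2): LHS = 4, RHS = 12 → fails

3 of 6 pairs satisfy the claim.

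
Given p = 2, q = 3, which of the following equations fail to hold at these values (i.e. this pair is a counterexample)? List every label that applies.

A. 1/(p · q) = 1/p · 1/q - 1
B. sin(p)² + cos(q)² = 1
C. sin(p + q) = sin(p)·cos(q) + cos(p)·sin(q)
A, B

Evaluating each claim at the given values:
A. LHS = 1/6, RHS = -5/6 → fails here (LHS ≠ RHS)
B. LHS = sin(2)² + cos(3)² ≈ 1.807, RHS = 1 → fails here (LHS ≠ RHS)
C. LHS = sin(5) ≈ -0.9589, RHS = sin(2)·cos(3) + sin(3)·cos(2) ≈ -0.9589 → holds here (LHS = RHS)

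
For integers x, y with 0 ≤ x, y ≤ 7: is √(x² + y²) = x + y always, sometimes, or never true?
It holds at (x, y) = (6, 0) (both sides equal 6), but fails at (x, y) = (4, 3) (LHS = 5, RHS = 7).

Answer: Sometimes true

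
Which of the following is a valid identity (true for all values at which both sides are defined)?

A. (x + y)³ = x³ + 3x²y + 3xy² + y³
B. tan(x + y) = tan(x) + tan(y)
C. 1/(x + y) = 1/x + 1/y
A

A: holds — e.g. at (3, 4), both sides equal 343.
B: fails at (4, 4) — LHS = tan(8) ≈ -6.8, RHS = 2·tan(4) ≈ 2.316.
C: fails at (3, 4) — LHS = 1/7, RHS = 7/12.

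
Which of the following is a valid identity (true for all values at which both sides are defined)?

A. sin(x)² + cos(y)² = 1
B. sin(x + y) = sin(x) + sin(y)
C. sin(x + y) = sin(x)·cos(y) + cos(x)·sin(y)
C

A: fails at (3, 5) — LHS = sin(3)² + cos(5)² ≈ 0.1004, RHS = 1.
B: fails at (2, 4) — LHS = sin(6) ≈ -0.2794, RHS = sin(4) + sin(2) ≈ 0.1525.
C: holds — e.g. at (2, 2), both sides equal sin(4) ≈ -0.7568.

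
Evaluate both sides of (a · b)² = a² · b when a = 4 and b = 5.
LHS = (4 · 5)² = 400
RHS = 4² · 5 = 80

LHS ≠ RHS, so the equation does not hold here.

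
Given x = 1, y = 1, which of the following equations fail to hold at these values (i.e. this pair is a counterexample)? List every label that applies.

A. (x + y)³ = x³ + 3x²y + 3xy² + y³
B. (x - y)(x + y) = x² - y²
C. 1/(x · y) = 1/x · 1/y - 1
C

Evaluating each claim at the given values:
A. LHS = 8, RHS = 8 → holds here (LHS = RHS)
B. LHS = 0, RHS = 0 → holds here (LHS = RHS)
C. LHS = 1, RHS = 0 → fails here (LHS ≠ RHS)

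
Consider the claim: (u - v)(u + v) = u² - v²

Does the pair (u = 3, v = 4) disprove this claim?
No

Substituting u = 3, v = 4:
LHS = (3 - 4)(3 + 4) = -7
RHS = 3² - 4² = -7

The sides agree, so this pair does not disprove the claim.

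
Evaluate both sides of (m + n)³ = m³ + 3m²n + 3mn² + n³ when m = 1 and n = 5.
LHS = (1 + 5)³ = 216
RHS = 1³ + 3·1²·5 + 3·1·5² + 5³ = 216

LHS = RHS: the two sides agree.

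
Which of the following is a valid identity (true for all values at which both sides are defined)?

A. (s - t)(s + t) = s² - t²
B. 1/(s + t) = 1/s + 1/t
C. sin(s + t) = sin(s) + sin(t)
A: holds — e.g. at (1, 2), both sides equal -3.
B: fails at (1, 5) — LHS = 1/6, RHS = 6/5.
C: fails at (4, 6) — LHS = sin(10) ≈ -0.544, RHS = sin(4) + sin(6) ≈ -1.036.

Answer: A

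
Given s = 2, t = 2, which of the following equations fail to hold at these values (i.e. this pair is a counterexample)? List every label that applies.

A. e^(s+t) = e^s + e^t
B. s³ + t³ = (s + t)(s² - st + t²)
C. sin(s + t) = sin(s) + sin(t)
A, C

Evaluating each claim at the given values:
A. LHS = e^4 ≈ 54.6, RHS = 2·e^2 ≈ 14.78 → fails here (LHS ≠ RHS)
B. LHS = 16, RHS = 16 → holds here (LHS = RHS)
C. LHS = sin(4) ≈ -0.7568, RHS = 2·sin(2) ≈ 1.819 → fails here (LHS ≠ RHS)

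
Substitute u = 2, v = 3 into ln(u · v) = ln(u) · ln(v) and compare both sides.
LHS = ln(2 · 3) = ln(6) ≈ 1.792
RHS = ln(2) · ln(3) ≈ 0.7615

LHS ≠ RHS (they differ by about 1.03), so the equation does not hold here.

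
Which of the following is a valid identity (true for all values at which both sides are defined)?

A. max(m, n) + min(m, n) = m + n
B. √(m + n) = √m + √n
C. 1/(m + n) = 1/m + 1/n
A: holds — e.g. at (1, 4), both sides equal 5.
B: fails at (4, 6) — LHS = √(10) ≈ 3.162, RHS = 2 + √(6) ≈ 4.449.
C: fails at (2, 7) — LHS = 1/9, RHS = 9/14.

Answer: A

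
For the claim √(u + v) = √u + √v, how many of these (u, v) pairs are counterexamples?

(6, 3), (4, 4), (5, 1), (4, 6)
Testing each pair:
(6, 3): LHS = 3, RHS = √(3) + √(6) ≈ 4.182 → counterexample
(4, 4): LHS = 2·√(2) ≈ 2.828, RHS = 4 → counterexample
(5, 1): LHS = √(6) ≈ 2.449, RHS = 1 + √(5) ≈ 3.236 → counterexample
(4, 6): LHS = √(10) ≈ 3.162, RHS = 2 + √(6) ≈ 4.449 → counterexample

That makes 4 counterexamples.

Answer: 4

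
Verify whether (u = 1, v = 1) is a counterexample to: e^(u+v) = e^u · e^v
No

Substituting u = 1, v = 1:
LHS = e^(1+1) = e^2 ≈ 7.389
RHS = e^1 · e^1 = e^2 ≈ 7.389

The sides agree, so this pair does not disprove the claim.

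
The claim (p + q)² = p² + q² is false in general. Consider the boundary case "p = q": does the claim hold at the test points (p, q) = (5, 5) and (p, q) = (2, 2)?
At (5, 5): LHS = 100 ≠ RHS = 50
At (2, 2): LHS = 16 ≠ RHS = 8

Answer: No, fails at both test points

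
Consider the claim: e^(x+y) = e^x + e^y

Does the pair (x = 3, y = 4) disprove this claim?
Substituting x = 3, y = 4:
LHS = e^(3+4) = e^7 ≈ 1097
RHS = e^3 + e^4 ≈ 74.68

Since LHS ≠ RHS, this pair disproves the claim.

Answer: Yes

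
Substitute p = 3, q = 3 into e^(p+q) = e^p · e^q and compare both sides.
LHS = e^(3+3) = e^6 ≈ 403.4
RHS = e^3 · e^3 = e^6 ≈ 403.4

LHS = RHS: the two sides agree.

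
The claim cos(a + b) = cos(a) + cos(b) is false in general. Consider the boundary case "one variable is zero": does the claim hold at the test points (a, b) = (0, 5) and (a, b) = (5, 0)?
At (0, 5): LHS = cos(5) ≈ 0.2837 ≠ RHS = cos(5) + 1 ≈ 1.284
At (5, 0): LHS = cos(5) ≈ 0.2837 ≠ RHS = cos(5) + 1 ≈ 1.284

Answer: No, fails at both test points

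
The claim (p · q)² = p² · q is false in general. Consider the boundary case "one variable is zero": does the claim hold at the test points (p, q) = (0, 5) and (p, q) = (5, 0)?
At (0, 5): LHS = 0, RHS = 0 → equal
At (5, 0): LHS = 0, RHS = 0 → equal

So the claim does hold at both of these boundary points, even though it is not an identity.

Answer: Yes, holds at both test points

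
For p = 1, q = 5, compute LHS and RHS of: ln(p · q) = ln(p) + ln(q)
LHS = ln(1 · 5) = ln(5) ≈ 1.609
RHS = ln(1) + ln(5) = ln(5) ≈ 1.609

LHS = RHS: the two sides agree.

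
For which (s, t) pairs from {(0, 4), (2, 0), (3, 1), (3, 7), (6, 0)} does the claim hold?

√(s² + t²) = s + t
Testing each pair:
(0, 4): LHS = 4, RHS = 4 → holds
(2, 0): LHS = 2, RHS = 2 → holds
(3, 1): LHS = √(10) ≈ 3.162, RHS = 4 → fails
(3, 7): LHS = √(58) ≈ 7.616, RHS = 10 → fails
(6, 0): LHS = 6, RHS = 6 → holds

3 of 5 pairs satisfy the claim.

Answer: (0, 4), (2, 0), (6, 0)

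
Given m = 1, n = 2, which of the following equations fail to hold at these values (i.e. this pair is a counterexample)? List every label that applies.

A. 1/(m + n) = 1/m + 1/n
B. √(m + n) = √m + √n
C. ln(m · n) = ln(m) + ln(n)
Evaluating each claim at the given values:
A. LHS = 1/3, RHS = 3/2 → fails here (LHS ≠ RHS)
B. LHS = √(3) ≈ 1.732, RHS = 1 + √(2) ≈ 2.414 → fails here (LHS ≠ RHS)
C. LHS = ln(2) ≈ 0.6931, RHS = ln(2) ≈ 0.6931 → holds here (LHS = RHS)

Answer: A, B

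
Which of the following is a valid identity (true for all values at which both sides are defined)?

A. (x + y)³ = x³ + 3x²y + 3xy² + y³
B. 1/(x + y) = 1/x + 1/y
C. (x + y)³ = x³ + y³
A

A: holds — e.g. at (3, 7), both sides equal 1000.
B: fails at (1, 1) — LHS = 1/2, RHS = 2.
C: fails at (1, 2) — LHS = 27, RHS = 9.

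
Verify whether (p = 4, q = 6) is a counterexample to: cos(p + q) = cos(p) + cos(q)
Yes

Substituting p = 4, q = 6:
LHS = cos(4 + 6) = cos(10) ≈ -0.8391
RHS = cos(4) + cos(6) ≈ 0.3065

Since LHS ≠ RHS, this pair disproves the claim.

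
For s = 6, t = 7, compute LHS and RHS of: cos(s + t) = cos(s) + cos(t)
LHS = cos(6 + 7) = cos(13) ≈ 0.9074
RHS = cos(6) + cos(7) ≈ 1.714

LHS ≠ RHS (they differ by about 0.8066), so the equation does not hold here.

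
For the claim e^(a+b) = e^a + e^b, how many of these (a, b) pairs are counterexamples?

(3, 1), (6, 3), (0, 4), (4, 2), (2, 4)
5

Testing each pair:
(3, 1): LHS = e^4 ≈ 54.6, RHS = e + e^3 ≈ 22.8 → counterexample
(6, 3): LHS = e^9 ≈ 8103, RHS = e^3 + e^6 ≈ 423.5 → counterexample
(0, 4): LHS = e^4 ≈ 54.6, RHS = 1 + e^4 ≈ 55.6 → counterexample
(4, 2): LHS = e^6 ≈ 403.4, RHS = e^2 + e^4 ≈ 61.99 → counterexample
(2, 4): LHS = e^6 ≈ 403.4, RHS = e^2 + e^4 ≈ 61.99 → counterexample

That makes 5 counterexamples.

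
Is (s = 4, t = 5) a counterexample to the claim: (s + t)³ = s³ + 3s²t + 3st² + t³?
No

Substituting s = 4, t = 5:
LHS = (4 + 5)³ = 729
RHS = 4³ + 3·4²·5 + 3·4·5² + 5³ = 729

The sides agree, so this pair does not disprove the claim.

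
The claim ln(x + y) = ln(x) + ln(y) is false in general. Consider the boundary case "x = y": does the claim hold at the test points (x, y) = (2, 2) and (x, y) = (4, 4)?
At (2, 2): LHS = ln(4) ≈ 1.386, RHS = 2·ln(2) ≈ 1.386 → equal
At (4, 4): LHS = ln(8) ≈ 2.079 ≠ RHS = 2·ln(4) ≈ 2.773

Answer: Only at (2, 2)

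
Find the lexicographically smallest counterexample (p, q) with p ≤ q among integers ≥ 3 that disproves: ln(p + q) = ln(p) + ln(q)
(p, q) = (3, 3)

Substituting (3, 3) into the claim:
LHS = ln(3 + 3) = ln(6) ≈ 1.792
RHS = ln(3) + ln(3) = 2·ln(3) ≈ 2.197

Since LHS ≠ RHS, this pair disproves the claim, and no lexicographically smaller pair (p ≤ q, integers ≥ 3) does.

For instance (10, 10) is also a counterexample (LHS = ln(20) ≈ 2.996, RHS = 2·ln(10) ≈ 4.605), but it's lexicographically larger.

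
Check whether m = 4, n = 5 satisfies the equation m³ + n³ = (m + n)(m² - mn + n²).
Substituting m = 4, n = 5:

LHS = 4³ + 5³ = 189
RHS = (4 + 5)(4² - 4·5 + 5²) = 189

LHS = RHS, so the equation holds at this point.

Answer: Holds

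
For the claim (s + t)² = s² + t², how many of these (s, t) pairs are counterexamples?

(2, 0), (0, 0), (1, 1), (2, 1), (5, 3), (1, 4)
4

Testing each pair:
(2, 0): LHS = 4, RHS = 4 → satisfies claim
(0, 0): LHS = 0, RHS = 0 → satisfies claim
(1, 1): LHS = 4, RHS = 2 → counterexample
(2, 1): LHS = 9, RHS = 5 → counterexample
(5, 3): LHS = 64, RHS = 34 → counterexample
(1, 4): LHS = 25, RHS = 17 → counterexample

That makes 4 counterexamples.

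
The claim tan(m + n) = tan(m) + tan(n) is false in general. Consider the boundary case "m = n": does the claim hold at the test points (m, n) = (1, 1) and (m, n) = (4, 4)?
At (1, 1): LHS = tan(2) ≈ -2.185 ≠ RHS = 2·tan(1) ≈ 3.115
At (4, 4): LHS = tan(8) ≈ -6.8 ≠ RHS = 2·tan(4) ≈ 2.316

Answer: No, fails at both test points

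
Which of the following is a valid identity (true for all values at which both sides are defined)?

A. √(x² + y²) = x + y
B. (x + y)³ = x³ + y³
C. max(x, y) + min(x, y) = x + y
A: fails at (5, 8) — LHS = √(89) ≈ 9.434, RHS = 13.
B: fails at (1, 5) — LHS = 216, RHS = 126.
C: holds — e.g. at (4, 6), both sides equal 10.

Answer: C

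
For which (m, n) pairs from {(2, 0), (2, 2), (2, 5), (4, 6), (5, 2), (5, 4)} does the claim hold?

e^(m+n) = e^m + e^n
None

Testing each pair:
(2, 0): LHS = e^2 ≈ 7.389, RHS = 1 + e^2 ≈ 8.389 → fails
(2, 2): LHS = e^4 ≈ 54.6, RHS = 2·e^2 ≈ 14.78 → fails
(2, 5): LHS = e^7 ≈ 1097, RHS = e^2 + e^5 ≈ 155.8 → fails
(4, 6): LHS = e^10 ≈ 22026.5, RHS = e^4 + e^6 ≈ 458 → fails
(5, 2): LHS = e^7 ≈ 1097, RHS = e^2 + e^5 ≈ 155.8 → fails
(5, 4): LHS = e^9 ≈ 8103, RHS = e^4 + e^5 ≈ 203 → fails

No pair satisfies the claim.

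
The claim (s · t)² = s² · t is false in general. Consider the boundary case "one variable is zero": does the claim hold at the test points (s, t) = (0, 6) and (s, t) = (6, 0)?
At (0, 6): LHS = 0, RHS = 0 → equal
At (6, 0): LHS = 0, RHS = 0 → equal

So the claim does hold at both of these boundary points, even though it is not an identity.

Answer: Yes, holds at both test points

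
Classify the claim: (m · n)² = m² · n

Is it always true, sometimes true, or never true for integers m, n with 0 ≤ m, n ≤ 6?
It holds at (m, n) = (5, 1) (both sides equal 25), but fails at (m, n) = (3, 2) (LHS = 36, RHS = 18).

Answer: Sometimes true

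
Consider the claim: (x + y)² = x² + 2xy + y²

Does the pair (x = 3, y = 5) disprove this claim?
No

Substituting x = 3, y = 5:
LHS = (3 + 5)² = 64
RHS = 3² + 2·3·5 + 5² = 64

The sides agree, so this pair does not disprove the claim.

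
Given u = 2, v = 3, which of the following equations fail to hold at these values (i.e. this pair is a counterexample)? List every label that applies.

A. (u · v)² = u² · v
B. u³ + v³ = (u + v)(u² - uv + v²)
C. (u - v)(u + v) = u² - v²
A

Evaluating each claim at the given values:
A. LHS = 36, RHS = 12 → fails here (LHS ≠ RHS)
B. LHS = 35, RHS = 35 → holds here (LHS = RHS)
C. LHS = -5, RHS = -5 → holds here (LHS = RHS)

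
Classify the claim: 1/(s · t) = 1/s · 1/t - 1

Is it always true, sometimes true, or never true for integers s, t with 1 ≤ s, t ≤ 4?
The claim fails for every pair in the range. For instance at (s, t) = (4, 1): LHS = 1/4, RHS = -3/4.

Answer: Never true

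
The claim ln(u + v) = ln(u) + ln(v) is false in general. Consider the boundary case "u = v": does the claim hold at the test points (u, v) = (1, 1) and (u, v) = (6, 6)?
At (1, 1): LHS = ln(2) ≈ 0.6931 ≠ RHS = 0
At (6, 6): LHS = ln(12) ≈ 2.485 ≠ RHS = 2·ln(6) ≈ 3.584

Answer: No, fails at both test points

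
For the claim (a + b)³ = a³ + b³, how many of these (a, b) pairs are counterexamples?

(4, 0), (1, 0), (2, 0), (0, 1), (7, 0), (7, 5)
1

Testing each pair:
(4, 0): LHS = 64, RHS = 64 → satisfies claim
(1, 0): LHS = 1, RHS = 1 → satisfies claim
(2, 0): LHS = 8, RHS = 8 → satisfies claim
(0, 1): LHS = 1, RHS = 1 → satisfies claim
(7, 0): LHS = 343, RHS = 343 → satisfies claim
(7, 5): LHS = 1728, RHS = 468 → counterexample

That makes 1 counterexample.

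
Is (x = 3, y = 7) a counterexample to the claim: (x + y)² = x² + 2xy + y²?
Substituting x = 3, y = 7:
LHS = (3 + 7)² = 100
RHS = 3² + 2·3·7 + 7² = 100

The sides agree, so this pair does not disprove the claim.

Answer: No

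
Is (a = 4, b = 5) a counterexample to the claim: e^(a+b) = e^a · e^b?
Substituting a = 4, b = 5:
LHS = e^(4+5) = e^9 ≈ 8103
RHS = e^4 · e^5 = e^9 ≈ 8103

The sides agree, so this pair does not disprove the claim.

Answer: No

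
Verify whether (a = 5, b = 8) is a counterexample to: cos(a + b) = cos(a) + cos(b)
Yes

Substituting a = 5, b = 8:
LHS = cos(5 + 8) = cos(13) ≈ 0.9074
RHS = cos(5) + cos(8) ≈ 0.1382

Since LHS ≠ RHS, this pair disproves the claim.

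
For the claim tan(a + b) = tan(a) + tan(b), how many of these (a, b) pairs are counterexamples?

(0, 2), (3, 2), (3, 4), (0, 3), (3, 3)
Testing each pair:
(0, 2): LHS = tan(2) ≈ -2.185, RHS = tan(2) ≈ -2.185 → satisfies claim
(3, 2): LHS = tan(5) ≈ -3.381, RHS = tan(2) + tan(3) ≈ -2.328 → counterexample
(3, 4): LHS = tan(7) ≈ 0.8714, RHS = tan(3) + tan(4) ≈ 1.015 → counterexample
(0, 3): LHS = tan(3) ≈ -0.1425, RHS = tan(3) ≈ -0.1425 → satisfies claim
(3, 3): LHS = tan(6) ≈ -0.291, RHS = 2·tan(3) ≈ -0.2851 → counterexample

That makes 3 counterexamples.

Answer: 3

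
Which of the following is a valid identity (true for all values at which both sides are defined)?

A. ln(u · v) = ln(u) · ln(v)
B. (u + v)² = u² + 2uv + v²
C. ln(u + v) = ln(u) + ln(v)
A: fails at (1, 3) — LHS = ln(3) ≈ 1.099, RHS = 0.
B: holds — e.g. at (2, 2), both sides equal 16.
C: fails at (2, 3) — LHS = ln(5) ≈ 1.609, RHS = ln(2) + ln(3) ≈ 1.792.

Answer: B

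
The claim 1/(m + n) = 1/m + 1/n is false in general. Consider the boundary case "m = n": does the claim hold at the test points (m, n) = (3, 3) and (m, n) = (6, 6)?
No, fails at both test points

At (3, 3): LHS = 1/6 ≠ RHS = 2/3
At (6, 6): LHS = 1/12 ≠ RHS = 1/3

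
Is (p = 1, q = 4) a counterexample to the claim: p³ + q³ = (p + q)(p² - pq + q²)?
No

Substituting p = 1, q = 4:
LHS = 1³ + 4³ = 65
RHS = (1 + 4)(1² - 1·4 + 4²) = 65

The sides agree, so this pair does not disprove the claim.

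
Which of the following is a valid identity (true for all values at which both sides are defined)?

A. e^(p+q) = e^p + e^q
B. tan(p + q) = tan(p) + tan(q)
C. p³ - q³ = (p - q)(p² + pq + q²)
C

A: fails at (2, 4) — LHS = e^6 ≈ 403.4, RHS = e^2 + e^4 ≈ 61.99.
B: fails at (4, 6) — LHS = tan(10) ≈ 0.6484, RHS = tan(6) + tan(4) ≈ 0.8668.
C: holds — e.g. at (4, 5), both sides equal -61.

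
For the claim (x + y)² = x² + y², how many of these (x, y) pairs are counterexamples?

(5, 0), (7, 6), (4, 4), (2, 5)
3

Testing each pair:
(5, 0): LHS = 25, RHS = 25 → satisfies claim
(7, 6): LHS = 169, RHS = 85 → counterexample
(4, 4): LHS = 64, RHS = 32 → counterexample
(2, 5): LHS = 49, RHS = 29 → counterexample

That makes 3 counterexamples.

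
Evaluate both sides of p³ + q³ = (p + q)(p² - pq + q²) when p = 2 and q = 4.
LHS = 2³ + 4³ = 72
RHS = (2 + 4)(2² - 2·4 + 4²) = 72

LHS = RHS: the two sides agree.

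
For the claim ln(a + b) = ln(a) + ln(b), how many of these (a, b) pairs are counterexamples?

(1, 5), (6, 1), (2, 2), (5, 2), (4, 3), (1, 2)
Testing each pair:
(1, 5): LHS = ln(6) ≈ 1.792, RHS = ln(5) ≈ 1.609 → counterexample
(6, 1): LHS = ln(7) ≈ 1.946, RHS = ln(6) ≈ 1.792 → counterexample
(2, 2): LHS = ln(4) ≈ 1.386, RHS = 2·ln(2) ≈ 1.386 → satisfies claim
(5, 2): LHS = ln(7) ≈ 1.946, RHS = ln(2) + ln(5) ≈ 2.303 → counterexample
(4, 3): LHS = ln(7) ≈ 1.946, RHS = ln(3) + ln(4) ≈ 2.485 → counterexample
(1, 2): LHS = ln(3) ≈ 1.099, RHS = ln(2) ≈ 0.6931 → counterexample

That makes 5 counterexamples.

Answer: 5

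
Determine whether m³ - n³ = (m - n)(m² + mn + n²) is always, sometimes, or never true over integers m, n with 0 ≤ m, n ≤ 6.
The identity holds for every pair in the range. For instance at (m, n) = (3, 2): both sides equal 19.

Answer: Always true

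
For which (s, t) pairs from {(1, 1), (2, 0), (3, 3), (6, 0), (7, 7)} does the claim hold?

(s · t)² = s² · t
Testing each pair:
(1, 1): LHS = 1, RHS = 1 → holds
(2, 0): LHS = 0, RHS = 0 → holds
(3, 3): LHS = 81, RHS = 27 → fails
(6, 0): LHS = 0, RHS = 0 → holds
(7, 7): LHS = 2401, RHS = 343 → fails

3 of 5 pairs satisfy the claim.

Answer: (1, 1), (2, 0), (6, 0)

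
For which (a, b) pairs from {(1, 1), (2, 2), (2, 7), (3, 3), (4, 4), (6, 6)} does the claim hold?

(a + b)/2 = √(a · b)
Testing each pair:
(1, 1): LHS = 1, RHS = 1 → holds
(2, 2): LHS = 2, RHS = 2 → holds
(2, 7): LHS = 9/2, RHS = √(14) ≈ 3.742 → fails
(3, 3): LHS = 3, RHS = 3 → holds
(4, 4): LHS = 4, RHS = 4 → holds
(6, 6): LHS = 6, RHS = 6 → holds

5 of 6 pairs satisfy the claim.

Answer: (1, 1), (2, 2), (3, 3), (4, 4), (6, 6)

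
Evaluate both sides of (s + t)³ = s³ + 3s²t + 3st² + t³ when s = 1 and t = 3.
LHS = (1 + 3)³ = 64
RHS = 1³ + 3·1²·3 + 3·1·3² + 3³ = 64

LHS = RHS: the two sides agree.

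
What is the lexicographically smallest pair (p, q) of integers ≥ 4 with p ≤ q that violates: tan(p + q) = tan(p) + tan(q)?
(p, q) = (4, 4)

Substituting (4, 4) into the claim:
LHS = tan(4 + 4) = tan(8) ≈ -6.8
RHS = tan(4) + tan(4) = 2·tan(4) ≈ 2.316

Since LHS ≠ RHS, this pair disproves the claim, and no lexicographically smaller pair (p ≤ q, integers ≥ 4) does.

For instance (6, 10) is also a counterexample (LHS = tan(16) ≈ 0.3006, RHS = tan(6) + tan(10) ≈ 0.3574), but it's lexicographically larger.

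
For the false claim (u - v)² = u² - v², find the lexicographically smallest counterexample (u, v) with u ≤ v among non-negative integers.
(u, v) = (0, 1)

At (0, 0): both sides equal 0, so it holds there.

Substituting (0, 1) into the claim:
LHS = (0 - 1)² = 1
RHS = 0² - 1² = -1

Since LHS ≠ RHS, this pair disproves the claim, and no lexicographically smaller pair (u ≤ v, non-negative integers) does.

For instance (0, 5) is also a counterexample (LHS = 25, RHS = -25), but it's lexicographically larger.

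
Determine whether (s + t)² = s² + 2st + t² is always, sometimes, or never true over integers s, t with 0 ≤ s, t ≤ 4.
Always true

The identity holds for every pair in the range. For instance at (s, t) = (4, 1): both sides equal 25.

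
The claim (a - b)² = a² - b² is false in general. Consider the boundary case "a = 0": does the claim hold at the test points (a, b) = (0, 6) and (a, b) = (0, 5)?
No, fails at both test points

At (0, 6): LHS = 36 ≠ RHS = -36
At (0, 5): LHS = 25 ≠ RHS = -25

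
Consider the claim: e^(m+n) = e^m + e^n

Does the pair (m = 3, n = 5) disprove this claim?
Yes

Substituting m = 3, n = 5:
LHS = e^(3+5) = e^8 ≈ 2981
RHS = e^3 + e^5 ≈ 168.5

Since LHS ≠ RHS, this pair disproves the claim.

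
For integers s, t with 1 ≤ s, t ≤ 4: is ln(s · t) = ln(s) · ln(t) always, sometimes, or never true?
It holds at (s, t) = (1, 1) (both sides equal 0), but fails at (s, t) = (4, 4) (LHS = ln(16) ≈ 2.773, RHS = ln(4)² ≈ 1.922).

Answer: Sometimes true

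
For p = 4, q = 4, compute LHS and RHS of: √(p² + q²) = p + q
LHS = √(4² + 4²) = 4·√(2) ≈ 5.657
RHS = 4 + 4 = 8

LHS ≠ RHS (they differ by about 2.343), so the equation does not hold here.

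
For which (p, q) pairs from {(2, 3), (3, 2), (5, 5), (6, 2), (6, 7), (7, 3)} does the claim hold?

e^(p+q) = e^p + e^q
Testing each pair:
(2, 3): LHS = e^5 ≈ 148.4, RHS = e^2 + e^3 ≈ 27.47 → fails
(3, 2): LHS = e^5 ≈ 148.4, RHS = e^2 + e^3 ≈ 27.47 → fails
(5, 5): LHS = e^10 ≈ 22026.5, RHS = 2·e^5 ≈ 296.8 → fails
(6, 2): LHS = e^8 ≈ 2981, RHS = e^2 + e^6 ≈ 410.8 → fails
(6, 7): LHS = e^13 ≈ 442413.4, RHS = e^6 + e^7 ≈ 1500 → fails
(7, 3): LHS = e^10 ≈ 22026.5, RHS = e^3 + e^7 ≈ 1117 → fails

No pair satisfies the claim.

Answer: None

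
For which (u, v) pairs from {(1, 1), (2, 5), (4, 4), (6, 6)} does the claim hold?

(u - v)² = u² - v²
Testing each pair:
(1, 1): LHS = 0, RHS = 0 → holds
(2, 5): LHS = 9, RHS = -21 → fails
(4, 4): LHS = 0, RHS = 0 → holds
(6, 6): LHS = 0, RHS = 0 → holds

3 of 4 pairs satisfy the claim.

Answer: (1, 1), (4, 4), (6, 6)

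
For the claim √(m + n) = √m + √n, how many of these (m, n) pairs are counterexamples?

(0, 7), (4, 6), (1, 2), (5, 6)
Testing each pair:
(0, 7): LHS = √(7) ≈ 2.646, RHS = √(7) ≈ 2.646 → satisfies claim
(4, 6): LHS = √(10) ≈ 3.162, RHS = 2 + √(6) ≈ 4.449 → counterexample
(1, 2): LHS = √(3) ≈ 1.732, RHS = 1 + √(2) ≈ 2.414 → counterexample
(5, 6): LHS = √(11) ≈ 3.317, RHS = √(5) + √(6) ≈ 4.686 → counterexample

That makes 3 counterexamples.

Answer: 3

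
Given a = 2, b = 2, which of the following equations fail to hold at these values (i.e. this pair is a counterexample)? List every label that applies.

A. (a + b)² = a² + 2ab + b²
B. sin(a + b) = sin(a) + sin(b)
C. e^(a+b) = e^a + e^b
B, C

Evaluating each claim at the given values:
A. LHS = 16, RHS = 16 → holds here (LHS = RHS)
B. LHS = sin(4) ≈ -0.7568, RHS = 2·sin(2) ≈ 1.819 → fails here (LHS ≠ RHS)
C. LHS = e^4 ≈ 54.6, RHS = 2·e^2 ≈ 14.78 → fails here (LHS ≠ RHS)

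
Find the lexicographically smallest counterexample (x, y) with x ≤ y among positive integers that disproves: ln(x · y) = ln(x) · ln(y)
At (1, 1): both sides equal 0, so it holds there.

Substituting (1, 2) into the claim:
LHS = ln(1 · 2) = ln(2) ≈ 0.6931
RHS = ln(1) · ln(2) = 0

Since LHS ≠ RHS, this pair disproves the claim, and no lexicographically smaller pair (x ≤ y, positive integers) does.

For instance (2, 6) is also a counterexample (LHS = ln(12) ≈ 2.485, RHS = ln(2)·ln(6) ≈ 1.242), but it's lexicographically larger.

Answer: (x, y) = (1, 2)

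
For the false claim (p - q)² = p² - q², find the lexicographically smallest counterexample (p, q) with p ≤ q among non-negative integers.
(p, q) = (0, 1)

Substituting (0, 1) into the claim:
LHS = (0 - 1)² = 1
RHS = 0² - 1² = -1

Since LHS ≠ RHS, this pair disproves the claim, and no lexicographically smaller pair (p ≤ q, non-negative integers) does.

For instance (0, 2) is also a counterexample (LHS = 4, RHS = -4), but it's lexicographically larger.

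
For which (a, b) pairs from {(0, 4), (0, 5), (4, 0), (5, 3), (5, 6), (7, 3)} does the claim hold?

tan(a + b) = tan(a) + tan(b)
(0, 4), (0, 5), (4, 0)

Testing each pair:
(0, 4): LHS = tan(4) ≈ 1.158, RHS = tan(4) ≈ 1.158 → holds
(0, 5): LHS = tan(5) ≈ -3.381, RHS = tan(5) ≈ -3.381 → holds
(4, 0): LHS = tan(4) ≈ 1.158, RHS = tan(4) ≈ 1.158 → holds
(5, 3): LHS = tan(8) ≈ -6.8, RHS = tan(5) + tan(3) ≈ -3.523 → fails
(5, 6): LHS = tan(11) ≈ -226, RHS = tan(5) + tan(6) ≈ -3.672 → fails
(7, 3): LHS = tan(10) ≈ 0.6484, RHS = tan(3) + tan(7) ≈ 0.7289 → fails

3 of 6 pairs satisfy the claim.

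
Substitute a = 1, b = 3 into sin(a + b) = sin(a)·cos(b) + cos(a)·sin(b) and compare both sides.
LHS = sin(1 + 3) = sin(4) ≈ -0.7568
RHS = sin(1)·cos(3) + cos(1)·sin(3) = sin(1)·cos(3) + sin(3)·cos(1) ≈ -0.7568

LHS = RHS: the two sides agree.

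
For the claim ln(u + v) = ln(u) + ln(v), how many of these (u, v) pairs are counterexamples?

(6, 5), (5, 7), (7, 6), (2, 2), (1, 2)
Testing each pair:
(6, 5): LHS = ln(11) ≈ 2.398, RHS = ln(5) + ln(6) ≈ 3.401 → counterexample
(5, 7): LHS = ln(12) ≈ 2.485, RHS = ln(5) + ln(7) ≈ 3.555 → counterexample
(7, 6): LHS = ln(13) ≈ 2.565, RHS = ln(6) + ln(7) ≈ 3.738 → counterexample
(2, 2): LHS = ln(4) ≈ 1.386, RHS = 2·ln(2) ≈ 1.386 → satisfies claim
(1, 2): LHS = ln(3) ≈ 1.099, RHS = ln(2) ≈ 0.6931 → counterexample

That makes 4 counterexamples.

Answer: 4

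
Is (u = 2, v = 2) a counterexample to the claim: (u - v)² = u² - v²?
Substituting u = 2, v = 2:
LHS = (2 - 2)² = 0
RHS = 2² - 2² = 0

The sides agree, so this pair does not disprove the claim.

Answer: No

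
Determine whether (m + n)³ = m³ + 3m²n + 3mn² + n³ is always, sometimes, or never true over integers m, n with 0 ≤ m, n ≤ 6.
The identity holds for every pair in the range. For instance at (m, n) = (2, 5): both sides equal 343.

Answer: Always true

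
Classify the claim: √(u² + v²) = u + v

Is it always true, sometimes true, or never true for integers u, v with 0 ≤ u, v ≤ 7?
It holds at (u, v) = (0, 5) (both sides equal 5), but fails at (u, v) = (6, 7) (LHS = √(85) ≈ 9.22, RHS = 13).

Answer: Sometimes true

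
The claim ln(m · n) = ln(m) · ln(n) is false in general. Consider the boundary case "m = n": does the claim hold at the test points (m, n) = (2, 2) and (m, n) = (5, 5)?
At (2, 2): LHS = ln(4) ≈ 1.386 ≠ RHS = ln(2)² ≈ 0.4805
At (5, 5): LHS = ln(25) ≈ 3.219 ≠ RHS = ln(5)² ≈ 2.59

Answer: No, fails at both test points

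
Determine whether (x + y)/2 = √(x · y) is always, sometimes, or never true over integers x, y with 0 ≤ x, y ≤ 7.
It holds at (x, y) = (2, 2) (both sides equal 2), but fails at (x, y) = (3, 7) (LHS = 5, RHS = √(21) ≈ 4.583).

Answer: Sometimes true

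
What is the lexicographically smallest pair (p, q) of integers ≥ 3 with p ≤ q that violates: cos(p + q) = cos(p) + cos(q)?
Substituting (3, 3) into the claim:
LHS = cos(3 + 3) = cos(6) ≈ 0.9602
RHS = cos(3) + cos(3) = 2·cos(3) ≈ -1.98

Since LHS ≠ RHS, this pair disproves the claim, and no lexicographically smaller pair (p ≤ q, integers ≥ 3) does.

For instance (5, 8) is also a counterexample (LHS = cos(13) ≈ 0.9074, RHS = cos(8) + cos(5) ≈ 0.1382), but it's lexicographically larger.

Answer: (p, q) = (3, 3)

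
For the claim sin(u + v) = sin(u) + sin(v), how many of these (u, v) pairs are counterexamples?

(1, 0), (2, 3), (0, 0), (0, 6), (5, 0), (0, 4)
Testing each pair:
(1, 0): LHS = sin(1) ≈ 0.8415, RHS = sin(1) ≈ 0.8415 → satisfies claim
(2, 3): LHS = sin(5) ≈ -0.9589, RHS = sin(3) + sin(2) ≈ 1.05 → counterexample
(0, 0): LHS = 0, RHS = 0 → satisfies claim
(0, 6): LHS = sin(6) ≈ -0.2794, RHS = sin(6) ≈ -0.2794 → satisfies claim
(5, 0): LHS = sin(5) ≈ -0.9589, RHS = sin(5) ≈ -0.9589 → satisfies claim
(0, 4): LHS = sin(4) ≈ -0.7568, RHS = sin(4) ≈ -0.7568 → satisfies claim

That makes 1 counterexample.

Answer: 1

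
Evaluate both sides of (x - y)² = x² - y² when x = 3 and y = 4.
LHS = (3 - 4)² = 1
RHS = 3² - 4² = -7

LHS ≠ RHS, so the equation does not hold here.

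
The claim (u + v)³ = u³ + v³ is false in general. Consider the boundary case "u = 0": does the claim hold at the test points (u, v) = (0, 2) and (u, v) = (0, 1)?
Yes, holds at both test points

At (0, 2): LHS = 8, RHS = 8 → equal
At (0, 1): LHS = 1, RHS = 1 → equal

So the claim does hold at both of these boundary points, even though it is not an identity.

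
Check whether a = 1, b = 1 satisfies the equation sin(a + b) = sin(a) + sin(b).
Substituting a = 1, b = 1:

LHS = sin(1 + 1) = sin(2) ≈ 0.9093
RHS = sin(1) + sin(1) = 2·sin(1) ≈ 1.683

LHS ≠ RHS, so the equation does not hold at this point.

Answer: Fails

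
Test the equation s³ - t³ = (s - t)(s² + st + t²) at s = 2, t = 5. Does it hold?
Holds

Substituting s = 2, t = 5:

LHS = 2³ - 5³ = -117
RHS = (2 - 5)(2² + 2·5 + 5²) = -117

LHS = RHS, so the equation holds at this point.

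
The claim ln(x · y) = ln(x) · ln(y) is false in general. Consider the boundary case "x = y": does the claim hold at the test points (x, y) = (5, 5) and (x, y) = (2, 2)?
At (5, 5): LHS = ln(25) ≈ 3.219 ≠ RHS = ln(5)² ≈ 2.59
At (2, 2): LHS = ln(4) ≈ 1.386 ≠ RHS = ln(2)² ≈ 0.4805

Answer: No, fails at both test points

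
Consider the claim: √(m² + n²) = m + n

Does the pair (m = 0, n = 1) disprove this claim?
Substituting m = 0, n = 1:
LHS = √(0² + 1²) = 1
RHS = 0 + 1 = 1

The sides agree, so this pair does not disprove the claim.

Answer: No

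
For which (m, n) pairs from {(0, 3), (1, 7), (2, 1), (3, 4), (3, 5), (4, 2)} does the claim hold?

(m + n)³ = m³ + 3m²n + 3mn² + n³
All pairs

Testing each pair:
(0, 3): LHS = 27, RHS = 27 → holds
(1, 7): LHS = 512, RHS = 512 → holds
(2, 1): LHS = 27, RHS = 27 → holds
(3, 4): LHS = 343, RHS = 343 → holds
(3, 5): LHS = 512, RHS = 512 → holds
(4, 2): LHS = 216, RHS = 216 → holds

Every pair satisfies the claim.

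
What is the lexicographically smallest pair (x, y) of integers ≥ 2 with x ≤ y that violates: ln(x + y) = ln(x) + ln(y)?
(x, y) = (2, 3)

At (2, 2): both sides equal ln(4) ≈ 1.386, so it holds there.

Substituting (2, 3) into the claim:
LHS = ln(2 + 3) = ln(5) ≈ 1.609
RHS = ln(2) + ln(3) ≈ 1.792

Since LHS ≠ RHS, this pair disproves the claim, and no lexicographically smaller pair (x ≤ y, integers ≥ 2) does.

For instance (7, 8) is also a counterexample (LHS = ln(15) ≈ 2.708, RHS = ln(7) + ln(8) ≈ 4.025), but it's lexicographically larger.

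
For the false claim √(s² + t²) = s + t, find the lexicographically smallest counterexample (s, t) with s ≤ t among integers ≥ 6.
(s, t) = (6, 6)

Substituting (6, 6) into the claim:
LHS = √(6² + 6²) = 6·√(2) ≈ 8.485
RHS = 6 + 6 = 12

Since LHS ≠ RHS, this pair disproves the claim, and no lexicographically smaller pair (s ≤ t, integers ≥ 6) does.

For instance (6, 11) is also a counterexample (LHS = √(157) ≈ 12.53, RHS = 17), but it's lexicographically larger.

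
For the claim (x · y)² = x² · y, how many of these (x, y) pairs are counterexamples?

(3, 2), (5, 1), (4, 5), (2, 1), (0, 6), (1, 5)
Testing each pair:
(3, 2): LHS = 36, RHS = 18 → counterexample
(5, 1): LHS = 25, RHS = 25 → satisfies claim
(4, 5): LHS = 400, RHS = 80 → counterexample
(2, 1): LHS = 4, RHS = 4 → satisfies claim
(0, 6): LHS = 0, RHS = 0 → satisfies claim
(1, 5): LHS = 25, RHS = 5 → counterexample

That makes 3 counterexamples.

Answer: 3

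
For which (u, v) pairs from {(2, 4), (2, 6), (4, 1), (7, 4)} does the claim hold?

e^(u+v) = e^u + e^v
None

Testing each pair:
(2, 4): LHS = e^6 ≈ 403.4, RHS = e^2 + e^4 ≈ 61.99 → fails
(2, 6): LHS = e^8 ≈ 2981, RHS = e^2 + e^6 ≈ 410.8 → fails
(4, 1): LHS = e^5 ≈ 148.4, RHS = e + e^4 ≈ 57.32 → fails
(7, 4): LHS = e^11 ≈ 59874.1, RHS = e^4 + e^7 ≈ 1151 → fails

No pair satisfies the claim.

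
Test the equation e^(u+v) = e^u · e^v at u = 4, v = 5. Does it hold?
Substituting u = 4, v = 5:

LHS = e^(4+5) = e^9 ≈ 8103
RHS = e^4 · e^5 = e^9 ≈ 8103

LHS = RHS, so the equation holds at this point.

Answer: Holds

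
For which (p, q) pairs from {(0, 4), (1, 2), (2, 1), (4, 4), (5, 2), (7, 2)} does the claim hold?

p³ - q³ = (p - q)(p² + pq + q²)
Testing each pair:
(0, 4): LHS = -64, RHS = -64 → holds
(1, 2): LHS = -7, RHS = -7 → holds
(2, 1): LHS = 7, RHS = 7 → holds
(4, 4): LHS = 0, RHS = 0 → holds
(5, 2): LHS = 117, RHS = 117 → holds
(7, 2): LHS = 335, RHS = 335 → holds

Every pair satisfies the claim.

Answer: All pairs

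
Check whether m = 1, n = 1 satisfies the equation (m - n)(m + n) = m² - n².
Holds

Substituting m = 1, n = 1:

LHS = (1 - 1)(1 + 1) = 0
RHS = 1² - 1² = 0

LHS = RHS, so the equation holds at this point.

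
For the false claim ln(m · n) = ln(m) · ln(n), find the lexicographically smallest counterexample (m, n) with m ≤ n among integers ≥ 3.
Substituting (3, 3) into the claim:
LHS = ln(3 · 3) = ln(9) ≈ 2.197
RHS = ln(3) · ln(3) = ln(3)² ≈ 1.207

Since LHS ≠ RHS, this pair disproves the claim, and no lexicographically smaller pair (m ≤ n, integers ≥ 3) does.

For instance (8, 8) is also a counterexample (LHS = ln(64) ≈ 4.159, RHS = ln(8)² ≈ 4.324), but it's lexicographically larger.

Answer: (m, n) = (3, 3)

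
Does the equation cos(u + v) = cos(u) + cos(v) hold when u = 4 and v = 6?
Fails

Substituting u = 4, v = 6:

LHS = cos(4 + 6) = cos(10) ≈ -0.8391
RHS = cos(4) + cos(6) ≈ 0.3065

LHS ≠ RHS, so the equation does not hold at this point.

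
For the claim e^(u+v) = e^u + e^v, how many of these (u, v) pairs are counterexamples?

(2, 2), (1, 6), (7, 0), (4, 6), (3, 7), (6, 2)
Testing each pair:
(2, 2): LHS = e^4 ≈ 54.6, RHS = 2·e^2 ≈ 14.78 → counterexample
(1, 6): LHS = e^7 ≈ 1097, RHS = e + e^6 ≈ 406.1 → counterexample
(7, 0): LHS = e^7 ≈ 1097, RHS = 1 + e^7 ≈ 1098 → counterexample
(4, 6): LHS = e^10 ≈ 22026.5, RHS = e^4 + e^6 ≈ 458 → counterexample
(3, 7): LHS = e^10 ≈ 22026.5, RHS = e^3 + e^7 ≈ 1117 → counterexample
(6, 2): LHS = e^8 ≈ 2981, RHS = e^2 + e^6 ≈ 410.8 → counterexample

That makes 6 counterexamples.

Answer: 6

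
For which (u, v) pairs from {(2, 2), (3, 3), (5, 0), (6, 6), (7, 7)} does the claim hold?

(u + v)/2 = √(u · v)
Testing each pair:
(2, 2): LHS = 2, RHS = 2 → holds
(3, 3): LHS = 3, RHS = 3 → holds
(5, 0): LHS = 5/2, RHS = 0 → fails
(6, 6): LHS = 6, RHS = 6 → holds
(7, 7): LHS = 7, RHS = 7 → holds

4 of 5 pairs satisfy the claim.

Answer: (2, 2), (3, 3), (6, 6), (7, 7)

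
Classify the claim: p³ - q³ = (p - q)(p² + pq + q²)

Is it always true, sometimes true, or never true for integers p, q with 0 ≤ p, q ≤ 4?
The identity holds for every pair in the range. For instance at (p, q) = (2, 3): both sides equal -19.

Answer: Always true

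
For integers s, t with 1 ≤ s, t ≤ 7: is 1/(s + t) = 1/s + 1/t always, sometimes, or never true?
The claim fails for every pair in the range. For instance at (s, t) = (4, 3): LHS = 1/7, RHS = 7/12.

Answer: Never true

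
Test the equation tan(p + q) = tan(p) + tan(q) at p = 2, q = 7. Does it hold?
Substituting p = 2, q = 7:

LHS = tan(2 + 7) = tan(9) ≈ -0.4523
RHS = tan(2) + tan(7) ≈ -1.314

LHS ≠ RHS, so the equation does not hold at this point.

Answer: Fails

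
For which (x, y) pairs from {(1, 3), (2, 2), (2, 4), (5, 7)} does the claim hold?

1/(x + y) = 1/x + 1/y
Testing each pair:
(1, 3): LHS = 1/4, RHS = 4/3 → fails
(2, 2): LHS = 1/4, RHS = 1 → fails
(2, 4): LHS = 1/6, RHS = 3/4 → fails
(5, 7): LHS = 1/12, RHS = 12/35 → fails

No pair satisfies the claim.

Answer: None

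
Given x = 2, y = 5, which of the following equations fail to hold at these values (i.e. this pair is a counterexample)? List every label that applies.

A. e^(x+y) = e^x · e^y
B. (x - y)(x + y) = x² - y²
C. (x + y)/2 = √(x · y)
Evaluating each claim at the given values:
A. LHS = e^7 ≈ 1097, RHS = e^7 ≈ 1097 → holds here (LHS = RHS)
B. LHS = -21, RHS = -21 → holds here (LHS = RHS)
C. LHS = 7/2, RHS = √(10) ≈ 3.162 → fails here (LHS ≠ RHS)

Answer: C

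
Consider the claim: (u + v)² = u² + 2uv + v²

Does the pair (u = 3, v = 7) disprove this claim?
Substituting u = 3, v = 7:
LHS = (3 + 7)² = 100
RHS = 3² + 2·3·7 + 7² = 100

The sides agree, so this pair does not disprove the claim.

Answer: No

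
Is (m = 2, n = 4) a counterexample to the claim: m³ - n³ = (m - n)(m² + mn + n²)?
No

Substituting m = 2, n = 4:
LHS = 2³ - 4³ = -56
RHS = (2 - 4)(2² + 2·4 + 4²) = -56

The sides agree, so this pair does not disprove the claim.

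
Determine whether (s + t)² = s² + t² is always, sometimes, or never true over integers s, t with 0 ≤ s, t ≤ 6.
Sometimes true

It holds at (s, t) = (0, 4) (both sides equal 16), but fails at (s, t) = (4, 1) (LHS = 25, RHS = 17).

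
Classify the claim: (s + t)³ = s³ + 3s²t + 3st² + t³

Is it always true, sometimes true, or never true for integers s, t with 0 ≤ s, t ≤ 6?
The identity holds for every pair in the range. For instance at (s, t) = (0, 1): both sides equal 1.

Answer: Always true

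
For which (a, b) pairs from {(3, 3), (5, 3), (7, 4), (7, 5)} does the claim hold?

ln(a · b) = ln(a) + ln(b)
All pairs

Testing each pair:
(3, 3): LHS = ln(9) ≈ 2.197, RHS = 2·ln(3) ≈ 2.197 → holds
(5, 3): LHS = ln(15) ≈ 2.708, RHS = ln(3) + ln(5) ≈ 2.708 → holds
(7, 4): LHS = ln(28) ≈ 3.332, RHS = ln(4) + ln(7) ≈ 3.332 → holds
(7, 5): LHS = ln(35) ≈ 3.555, RHS = ln(5) + ln(7) ≈ 3.555 → holds

Every pair satisfies the claim.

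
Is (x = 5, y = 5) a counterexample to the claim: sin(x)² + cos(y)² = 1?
No

Substituting x = 5, y = 5:
LHS = sin(5)² + cos(5)² = 1
RHS = 1

The sides agree, so this pair does not disprove the claim.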